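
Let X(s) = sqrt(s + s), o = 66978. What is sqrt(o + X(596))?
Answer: sqrt(66978 + 2*sqrt(298)) ≈ 258.87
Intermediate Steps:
X(s) = sqrt(2)*sqrt(s) (X(s) = sqrt(2*s) = sqrt(2)*sqrt(s))
sqrt(o + X(596)) = sqrt(66978 + sqrt(2)*sqrt(596)) = sqrt(66978 + sqrt(2)*(2*sqrt(149))) = sqrt(66978 + 2*sqrt(298))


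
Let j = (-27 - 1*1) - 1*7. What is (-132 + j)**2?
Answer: 27889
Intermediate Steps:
j = -35 (j = (-27 - 1) - 7 = -28 - 7 = -35)
(-132 + j)**2 = (-132 - 35)**2 = (-167)**2 = 27889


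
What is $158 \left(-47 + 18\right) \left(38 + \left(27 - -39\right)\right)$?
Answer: $-476528$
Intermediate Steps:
$158 \left(-47 + 18\right) \left(38 + \left(27 - -39\right)\right) = 158 \left(- 29 \left(38 + \left(27 + 39\right)\right)\right) = 158 \left(- 29 \left(38 + 66\right)\right) = 158 \left(\left(-29\right) 104\right) = 158 \left(-3016\right) = -476528$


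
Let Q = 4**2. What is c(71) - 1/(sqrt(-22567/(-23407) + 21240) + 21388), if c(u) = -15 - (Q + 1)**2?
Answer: -3254914537349860/10706954068161 + sqrt(11637661890529)/10706954068161 ≈ -304.00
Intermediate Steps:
Q = 16
c(u) = -304 (c(u) = -15 - (16 + 1)**2 = -15 - 1*17**2 = -15 - 1*289 = -15 - 289 = -304)
c(71) - 1/(sqrt(-22567/(-23407) + 21240) + 21388) = -304 - 1/(sqrt(-22567/(-23407) + 21240) + 21388) = -304 - 1/(sqrt(-22567*(-1/23407) + 21240) + 21388) = -304 - 1/(sqrt(22567/23407 + 21240) + 21388) = -304 - 1/(sqrt(497187247/23407) + 21388) = -304 - 1/(sqrt(11637661890529)/23407 + 21388) = -304 - 1/(21388 + sqrt(11637661890529)/23407)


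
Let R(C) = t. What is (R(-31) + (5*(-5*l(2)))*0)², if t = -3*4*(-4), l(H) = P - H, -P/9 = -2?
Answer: 2304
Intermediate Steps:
P = 18 (P = -9*(-2) = 18)
l(H) = 18 - H
t = 48 (t = -12*(-4) = 48)
R(C) = 48
(R(-31) + (5*(-5*l(2)))*0)² = (48 + (5*(-5*(18 - 1*2)))*0)² = (48 + (5*(-5*(18 - 2)))*0)² = (48 + (5*(-5*16))*0)² = (48 + (5*(-80))*0)² = (48 - 400*0)² = (48 + 0)² = 48² = 2304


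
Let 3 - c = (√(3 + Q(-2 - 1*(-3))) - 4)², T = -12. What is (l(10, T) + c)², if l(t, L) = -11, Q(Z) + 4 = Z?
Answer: 576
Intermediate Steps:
Q(Z) = -4 + Z
c = -13 (c = 3 - (√(3 + (-4 + (-2 - 1*(-3)))) - 4)² = 3 - (√(3 + (-4 + (-2 + 3))) - 4)² = 3 - (√(3 + (-4 + 1)) - 4)² = 3 - (√(3 - 3) - 4)² = 3 - (√0 - 4)² = 3 - (0 - 4)² = 3 - 1*(-4)² = 3 - 1*16 = 3 - 16 = -13)
(l(10, T) + c)² = (-11 - 13)² = (-24)² = 576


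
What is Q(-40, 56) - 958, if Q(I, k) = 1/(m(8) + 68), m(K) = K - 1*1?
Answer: -71849/75 ≈ -957.99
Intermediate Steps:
m(K) = -1 + K (m(K) = K - 1 = -1 + K)
Q(I, k) = 1/75 (Q(I, k) = 1/((-1 + 8) + 68) = 1/(7 + 68) = 1/75)
Q(-40, 56) - 958 = 1/75 - 958 = -71849/75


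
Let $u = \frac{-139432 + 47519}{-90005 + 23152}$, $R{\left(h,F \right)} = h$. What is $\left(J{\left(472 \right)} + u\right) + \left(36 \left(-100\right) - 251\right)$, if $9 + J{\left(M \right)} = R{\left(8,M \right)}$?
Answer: $- \frac{257425843}{66853} \approx -3850.6$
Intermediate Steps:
$J{\left(M \right)} = -1$ ($J{\left(M \right)} = -9 + 8 = -1$)
$u = \frac{91913}{66853}$ ($u = - \frac{91913}{-66853} = \left(-91913\right) \left(- \frac{1}{66853}\right) = \frac{91913}{66853} \approx 1.3749$)
$\left(J{\left(472 \right)} + u\right) + \left(36 \left(-100\right) - 251\right) = \left(-1 + \frac{91913}{66853}\right) + \left(36 \left(-100\right) - 251\right) = \frac{25060}{66853} - 3851 = - \frac{257425843}{66853}$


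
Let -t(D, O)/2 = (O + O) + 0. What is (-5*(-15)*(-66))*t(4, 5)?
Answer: 99000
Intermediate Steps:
t(D, O) = -4*O (t(D, O) = -2*((O + O) + 0) = -2*(2*O + 0) = -4*O)
(-5*(-15)*(-66))*t(4, 5) = (-5*(-15)*(-66))*(-4*5) = (75*(-66))*(-20) = -4950*(-20) = 99000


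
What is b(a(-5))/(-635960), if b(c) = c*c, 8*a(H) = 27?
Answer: -729/40701440 ≈ -1.7911e-5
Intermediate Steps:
a(H) = 27/8 (a(H) = (1/8)*27 = 27/8)
b(c) = c**2
b(a(-5))/(-635960) = (27/8)**2/(-635960) = (729/64)*(-1/635960) = -729/40701440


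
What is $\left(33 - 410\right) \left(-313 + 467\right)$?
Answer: $-58058$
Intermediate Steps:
$\left(33 - 410\right) \left(-313 + 467\right) = \left(-377\right) 154 = -58058$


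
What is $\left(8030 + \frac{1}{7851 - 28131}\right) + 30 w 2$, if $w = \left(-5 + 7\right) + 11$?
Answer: $\frac{178666799}{20280} \approx 8810.0$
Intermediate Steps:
$w = 13$ ($w = 2 + 11 = 13$)
$\left(8030 + \frac{1}{7851 - 28131}\right) + 30 w 2 = \left(8030 + \frac{1}{7851 - 28131}\right) + 30 \cdot 13 \cdot 2 = \left(8030 + \frac{1}{-20280}\right) + 390 \cdot 2 = \left(8030 - \frac{1}{20280}\right) + 780 = \frac{162848399}{20280} + 780 = \frac{178666799}{20280}$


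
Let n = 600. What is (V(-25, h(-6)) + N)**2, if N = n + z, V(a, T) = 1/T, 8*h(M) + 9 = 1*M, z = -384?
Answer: 10445824/225 ≈ 46426.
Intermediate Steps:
h(M) = -9/8 + M/8 (h(M) = -9/8 + (1*M)/8 = -9/8 + M/8)
N = 216 (N = 600 - 384 = 216)
(V(-25, h(-6)) + N)**2 = (1/(-9/8 + (1/8)*(-6)) + 216)**2 = (1/(-9/8 - 3/4) + 216)**2 = (1/(-15/8) + 216)**2 = (-8/15 + 216)**2 = (3232/15)**2 = 10445824/225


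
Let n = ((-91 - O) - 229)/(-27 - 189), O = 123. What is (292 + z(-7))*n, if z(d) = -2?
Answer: 64235/108 ≈ 594.77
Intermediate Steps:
n = 443/216 (n = ((-91 - 1*123) - 229)/(-27 - 189) = ((-91 - 123) - 229)/(-216) = (-214 - 229)*(-1/216) = -443*(-1/216) = 443/216 ≈ 2.0509)
(292 + z(-7))*n = (292 - 2)*(443/216) = 290*(443/216) = 64235/108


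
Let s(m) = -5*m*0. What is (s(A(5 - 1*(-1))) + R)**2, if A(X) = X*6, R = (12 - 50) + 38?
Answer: 0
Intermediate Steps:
R = 0 (R = -38 + 38 = 0)
A(X) = 6*X
s(m) = 0 (s(m) = -5*0 = 0)
(s(A(5 - 1*(-1))) + R)**2 = (0 + 0)**2 = 0**2 = 0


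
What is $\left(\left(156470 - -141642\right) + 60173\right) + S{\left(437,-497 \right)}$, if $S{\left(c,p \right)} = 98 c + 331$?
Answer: $401442$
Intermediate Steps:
$S{\left(c,p \right)} = 331 + 98 c$
$\left(\left(156470 - -141642\right) + 60173\right) + S{\left(437,-497 \right)} = \left(\left(156470 - -141642\right) + 60173\right) + \left(331 + 98 \cdot 437\right) = \left(\left(156470 + 141642\right) + 60173\right) + \left(331 + 42826\right) = \left(298112 + 60173\right) + 43157 = 358285 + 43157 = 401442$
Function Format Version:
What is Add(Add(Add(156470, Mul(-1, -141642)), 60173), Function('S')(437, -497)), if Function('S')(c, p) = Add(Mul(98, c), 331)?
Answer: 401442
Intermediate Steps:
Function('S')(c, p) = Add(331, Mul(98, c))
Add(Add(Add(156470, Mul(-1, -141642)), 60173), Function('S')(437, -497)) = Add(Add(Add(156470, Mul(-1, -141642)), 60173), Add(331, Mul(98, 437))) = Add(Add(Add(156470, 141642), 60173), Add(331, 42826)) = Add(Add(298112, 60173), 43157) = Add(358285, 43157) = 401442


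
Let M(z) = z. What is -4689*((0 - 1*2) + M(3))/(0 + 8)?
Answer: -4689/8 ≈ -586.13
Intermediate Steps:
-4689*((0 - 1*2) + M(3))/(0 + 8) = -4689*((0 - 1*2) + 3)/(0 + 8) = -4689*((0 - 2) + 3)/8 = -4689*(-2 + 3)/8 = -4689/8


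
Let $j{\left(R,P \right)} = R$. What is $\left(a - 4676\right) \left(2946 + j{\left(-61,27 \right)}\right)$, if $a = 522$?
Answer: $-11984290$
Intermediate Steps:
$\left(a - 4676\right) \left(2946 + j{\left(-61,27 \right)}\right) = \left(522 - 4676\right) \left(2946 - 61\right) = \left(-4154\right) 2885 = -11984290$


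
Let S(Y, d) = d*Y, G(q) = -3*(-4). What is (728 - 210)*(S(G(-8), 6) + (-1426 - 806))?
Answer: -1118880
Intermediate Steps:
G(q) = 12
S(Y, d) = Y*d
(728 - 210)*(S(G(-8), 6) + (-1426 - 806)) = (728 - 210)*(12*6 + (-1426 - 806)) = 518*(72 - 2232) = 518*(-2160) = -1118880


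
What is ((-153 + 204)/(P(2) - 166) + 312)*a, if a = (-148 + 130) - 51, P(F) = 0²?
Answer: -3570129/166 ≈ -21507.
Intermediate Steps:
P(F) = 0
a = -69 (a = -18 - 51 = -69)
((-153 + 204)/(P(2) - 166) + 312)*a = ((-153 + 204)/(0 - 166) + 312)*(-69) = (51/(-166) + 312)*(-69) = (51*(-1/166) + 312)*(-69) = (-51/166 + 312)*(-69) = (51741/166)*(-69) = -3570129/166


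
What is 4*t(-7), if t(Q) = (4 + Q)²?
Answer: 36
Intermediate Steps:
4*t(-7) = 4*(4 - 7)² = 4*(-3)² = 4*9 = 36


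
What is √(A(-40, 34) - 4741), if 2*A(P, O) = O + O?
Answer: 3*I*√523 ≈ 68.608*I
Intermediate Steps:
A(P, O) = O (A(P, O) = (O + O)/2 = (2*O)/2 = O)
√(A(-40, 34) - 4741) = √(34 - 4741) = √(-4707) = 3*I*√523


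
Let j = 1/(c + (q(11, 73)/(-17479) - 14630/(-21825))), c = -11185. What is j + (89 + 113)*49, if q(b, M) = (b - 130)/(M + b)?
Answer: 33784556636293862/3413271058949 ≈ 9898.0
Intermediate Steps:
q(b, M) = (-130 + b)/(M + b)
j = -305183340/3413271058949 (j = 1/(-11185 + (((-130 + 11)/(73 + 11))/(-17479) - 14630/(-21825))) = 1/(-11185 + ((-119/84)*(-1/17479) - 14630*(-1/21825))) = 1/(-11185 + (((1/84)*(-119))*(-1/17479) + 2926/4365)) = 1/(-11185 + (-17/12*(-1/17479) + 2926/4365)) = 1/(-11185 + (17/209748 + 2926/4365)) = 1/(-11185 + 204598951/305183340) = 1/(-3413271058949/305183340) = -305183340/3413271058949 ≈ -8.9411e-5)
j + (89 + 113)*49 = -305183340/3413271058949 + (89 + 113)*49 = -305183340/3413271058949 + 202*49 = -305183340/3413271058949 + 9898 = 33784556636293862/3413271058949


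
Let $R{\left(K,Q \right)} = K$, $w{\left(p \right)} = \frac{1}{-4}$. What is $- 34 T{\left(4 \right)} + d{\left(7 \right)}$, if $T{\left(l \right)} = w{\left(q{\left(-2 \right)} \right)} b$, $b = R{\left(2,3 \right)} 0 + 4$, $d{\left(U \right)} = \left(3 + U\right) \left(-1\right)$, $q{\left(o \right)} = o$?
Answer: $24$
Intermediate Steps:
$w{\left(p \right)} = - \frac{1}{4}$
$d{\left(U \right)} = -3 - U$
$b = 4$ ($b = 2 \cdot 0 + 4 = 0 + 4 = 4$)
$T{\left(l \right)} = -1$ ($T{\left(l \right)} = \left(- \frac{1}{4}\right) 4 = -1$)
$- 34 T{\left(4 \right)} + d{\left(7 \right)} = \left(-34\right) \left(-1\right) - 10 = 34 - 10 = 24$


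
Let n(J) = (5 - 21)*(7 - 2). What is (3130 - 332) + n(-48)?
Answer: 2718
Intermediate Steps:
n(J) = -80 (n(J) = -16*5 = -80)
(3130 - 332) + n(-48) = (3130 - 332) - 80 = 2798 - 80 = 2718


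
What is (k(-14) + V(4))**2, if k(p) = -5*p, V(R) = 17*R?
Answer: 19044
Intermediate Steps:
(k(-14) + V(4))**2 = (-5*(-14) + 17*4)**2 = (70 + 68)**2 = 138**2 = 19044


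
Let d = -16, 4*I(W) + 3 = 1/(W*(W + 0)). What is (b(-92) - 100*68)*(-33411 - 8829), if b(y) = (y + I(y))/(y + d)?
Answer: 1367338844135/4761 ≈ 2.8720e+8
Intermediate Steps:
I(W) = -¾ + 1/(4*W²) (I(W) = -¾ + 1/(4*((W*(W + 0)))) = -¾ + 1/(4*((W*W))) = -¾ + 1/(4*(W²)) = -¾ + 1/(4*W²))
b(y) = (-¾ + y + 1/(4*y²))/(-16 + y) (b(y) = (y + (-¾ + 1/(4*y²)))/(y - 16) = (-¾ + y + 1/(4*y²))/(-16 + y))
(b(-92) - 100*68)*(-33411 - 8829) = ((¼)*(1 + (-92)²*(-3 + 4*(-92)))/((-92)²*(-16 - 92)) - 100*68)*(-33411 - 8829) = ((¼)*(1/8464)*(1 + 8464*(-3 - 368))/(-108) - 6800)*(-42240) = ((¼)*(1/8464)*(-1/108)*(1 + 8464*(-371)) - 6800)*(-42240) = ((¼)*(1/8464)*(-1/108)*(1 - 3140144) - 6800)*(-42240) = ((¼)*(1/8464)*(-1/108)*(-3140143) - 6800)*(-42240) = (3140143/3656448 - 6800)*(-42240) = -24860706257/3656448*(-42240) = 1367338844135/4761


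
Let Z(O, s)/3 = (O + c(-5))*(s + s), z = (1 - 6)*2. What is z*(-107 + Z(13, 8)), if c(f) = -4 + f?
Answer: -850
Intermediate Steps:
z = -10 (z = -5*2 = -10)
Z(O, s) = 6*s*(-9 + O) (Z(O, s) = 3*((O + (-4 - 5))*(s + s)) = 3*((O - 9)*(2*s)) = 3*((-9 + O)*(2*s)) = 3*(2*s*(-9 + O)) = 6*s*(-9 + O))
z*(-107 + Z(13, 8)) = -10*(-107 + 6*8*(-9 + 13)) = -10*(-107 + 6*8*4) = -10*(-107 + 192) = -10*85 = -850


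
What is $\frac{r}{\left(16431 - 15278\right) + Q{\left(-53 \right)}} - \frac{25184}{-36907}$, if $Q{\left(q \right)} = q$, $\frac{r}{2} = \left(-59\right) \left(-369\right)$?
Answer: $\frac{817353497}{20298850} \approx 40.266$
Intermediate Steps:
$r = 43542$ ($r = 2 \left(\left(-59\right) \left(-369\right)\right) = 2 \cdot 21771 = 43542$)
$\frac{r}{\left(16431 - 15278\right) + Q{\left(-53 \right)}} - \frac{25184}{-36907} = \frac{43542}{\left(16431 - 15278\right) - 53} - \frac{25184}{-36907} = \frac{43542}{1153 - 53} - - \frac{25184}{36907} = \frac{43542}{1100} + \frac{25184}{36907} = 43542 \cdot \frac{1}{1100} + \frac{25184}{36907} = \frac{21771}{550} + \frac{25184}{36907} = \frac{817353497}{20298850}$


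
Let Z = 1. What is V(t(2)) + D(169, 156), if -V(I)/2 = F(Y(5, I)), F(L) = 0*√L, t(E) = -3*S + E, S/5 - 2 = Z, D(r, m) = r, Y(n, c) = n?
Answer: 169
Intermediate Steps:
S = 15 (S = 10 + 5*1 = 10 + 5 = 15)
t(E) = -45 + E (t(E) = -3*15 + E = -45 + E)
F(L) = 0
V(I) = 0 (V(I) = -2*0 = 0)
V(t(2)) + D(169, 156) = 0 + 169 = 169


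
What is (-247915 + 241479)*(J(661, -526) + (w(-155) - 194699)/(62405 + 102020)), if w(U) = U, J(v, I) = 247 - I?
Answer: -816764898556/164425 ≈ -4.9674e+6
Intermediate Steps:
(-247915 + 241479)*(J(661, -526) + (w(-155) - 194699)/(62405 + 102020)) = (-247915 + 241479)*((247 - 1*(-526)) + (-155 - 194699)/(62405 + 102020)) = -6436*((247 + 526) - 194854/164425) = -6436*(773 - 194854*1/164425) = -6436*(773 - 194854/164425) = -6436*126905671/164425 = -816764898556/164425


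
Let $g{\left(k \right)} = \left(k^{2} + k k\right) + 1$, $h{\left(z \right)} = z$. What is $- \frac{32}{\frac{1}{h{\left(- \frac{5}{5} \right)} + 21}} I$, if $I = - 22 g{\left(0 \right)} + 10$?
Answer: $7680$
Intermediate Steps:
$g{\left(k \right)} = 1 + 2 k^{2}$ ($g{\left(k \right)} = \left(k^{2} + k^{2}\right) + 1 = 2 k^{2} + 1 = 1 + 2 k^{2}$)
$I = -12$ ($I = - 22 \left(1 + 2 \cdot 0^{2}\right) + 10 = - 22 \left(1 + 2 \cdot 0\right) + 10 = - 22 \left(1 + 0\right) + 10 = \left(-22\right) 1 + 10 = -22 + 10 = -12$)
$- \frac{32}{\frac{1}{h{\left(- \frac{5}{5} \right)} + 21}} I = - \frac{32}{\frac{1}{- \frac{5}{5} + 21}} \left(-12\right) = - \frac{32}{\frac{1}{\left(-5\right) \frac{1}{5} + 21}} \left(-12\right) = - \frac{32}{\frac{1}{-1 + 21}} \left(-12\right) = - \frac{32}{\frac{1}{20}} \left(-12\right) = - 32 \frac{1}{\frac{1}{20}} \left(-12\right) = \left(-32\right) 20 \left(-12\right) = \left(-640\right) \left(-12\right) = 7680$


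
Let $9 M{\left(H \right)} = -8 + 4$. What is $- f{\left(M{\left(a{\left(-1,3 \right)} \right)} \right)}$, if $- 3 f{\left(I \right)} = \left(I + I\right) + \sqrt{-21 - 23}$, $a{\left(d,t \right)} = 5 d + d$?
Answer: $- \frac{8}{27} + \frac{2 i \sqrt{11}}{3} \approx -0.2963 + 2.2111 i$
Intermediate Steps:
$a{\left(d,t \right)} = 6 d$
$M{\left(H \right)} = - \frac{4}{9}$ ($M{\left(H \right)} = \frac{-8 + 4}{9} = \frac{1}{9} \left(-4\right) = - \frac{4}{9}$)
$f{\left(I \right)} = - \frac{2 I}{3} - \frac{2 i \sqrt{11}}{3}$ ($f{\left(I \right)} = - \frac{\left(I + I\right) + \sqrt{-21 - 23}}{3} = - \frac{2 I + \sqrt{-44}}{3} = - \frac{2 I + 2 i \sqrt{11}}{3} = - \frac{2 I}{3} - \frac{2 i \sqrt{11}}{3}$)
$- f{\left(M{\left(a{\left(-1,3 \right)} \right)} \right)} = - (\left(- \frac{2}{3}\right) \left(- \frac{4}{9}\right) - \frac{2 i \sqrt{11}}{3}) = - (\frac{8}{27} - \frac{2 i \sqrt{11}}{3}) = - \frac{8}{27} + \frac{2 i \sqrt{11}}{3}$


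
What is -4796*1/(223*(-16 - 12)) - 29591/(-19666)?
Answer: 69771085/30698626 ≈ 2.2728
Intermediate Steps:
-4796*1/(223*(-16 - 12)) - 29591/(-19666) = -4796/(223*(-28)) - 29591*(-1/19666) = -4796/(-6244) + 29591/19666 = -4796*(-1/6244) + 29591/19666 = 1199/1561 + 29591/19666 = 69771085/30698626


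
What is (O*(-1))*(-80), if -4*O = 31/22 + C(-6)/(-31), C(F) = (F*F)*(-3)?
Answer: -33370/341 ≈ -97.859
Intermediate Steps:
C(F) = -3*F² (C(F) = F²*(-3) = -3*F²)
O = -3337/2728 (O = -(31/22 - 3*(-6)²/(-31))/4 = -(31*(1/22) - 3*36*(-1/31))/4 = -(31/22 - 108*(-1/31))/4 = -(31/22 + 108/31)/4 = -¼*3337/682 = -3337/2728 ≈ -1.2232)
(O*(-1))*(-80) = -3337/2728*(-1)*(-80) = (3337/2728)*(-80) = -33370/341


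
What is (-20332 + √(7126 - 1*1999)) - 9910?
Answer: -30242 + √5127 ≈ -30170.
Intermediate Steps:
(-20332 + √(7126 - 1*1999)) - 9910 = (-20332 + √(7126 - 1999)) - 9910 = (-20332 + √5127) - 9910 = -30242 + √5127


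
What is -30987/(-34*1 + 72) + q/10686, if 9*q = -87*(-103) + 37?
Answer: -1489900907/1827306 ≈ -815.35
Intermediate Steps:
q = 8998/9 (q = (-87*(-103) + 37)/9 = (8961 + 37)/9 = (⅑)*8998 = 8998/9 ≈ 999.78)
-30987/(-34*1 + 72) + q/10686 = -30987/(-34*1 + 72) + (8998/9)/10686 = -30987/(-34 + 72) + (8998/9)*(1/10686) = -30987/38 + 4499/48087 = -1489900907/1827306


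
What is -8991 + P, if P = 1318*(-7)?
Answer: -18217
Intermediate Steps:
P = -9226
-8991 + P = -8991 - 9226 = -18217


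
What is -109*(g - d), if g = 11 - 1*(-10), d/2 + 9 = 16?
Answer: -763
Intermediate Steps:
d = 14 (d = -18 + 2*16 = -18 + 32 = 14)
g = 21 (g = 11 + 10 = 21)
-109*(g - d) = -109*(21 - 1*14) = -109*(21 - 14) = -109*7 = -763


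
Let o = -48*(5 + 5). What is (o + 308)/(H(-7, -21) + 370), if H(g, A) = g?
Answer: -172/363 ≈ -0.47383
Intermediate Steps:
o = -480 (o = -48*10 = -480)
(o + 308)/(H(-7, -21) + 370) = (-480 + 308)/(-7 + 370) = -172/363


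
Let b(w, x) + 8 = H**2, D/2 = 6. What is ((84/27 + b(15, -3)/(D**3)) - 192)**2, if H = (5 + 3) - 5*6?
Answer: 6639153361/186624 ≈ 35575.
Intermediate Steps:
D = 12 (D = 2*6 = 12)
H = -22 (H = 8 - 30 = -22)
b(w, x) = 476 (b(w, x) = -8 + (-22)**2 = -8 + 484 = 476)
((84/27 + b(15, -3)/(D**3)) - 192)**2 = ((84/27 + 476/(12**3)) - 192)**2 = ((84*(1/27) + 476/1728) - 192)**2 = ((28/9 + 476*(1/1728)) - 192)**2 = ((28/9 + 119/432) - 192)**2 = (1463/432 - 192)**2 = (-81481/432)**2 = 6639153361/186624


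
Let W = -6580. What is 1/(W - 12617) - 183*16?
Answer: -56208817/19197 ≈ -2928.0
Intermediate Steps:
1/(W - 12617) - 183*16 = 1/(-6580 - 12617) - 183*16 = 1/(-19197) - 1*2928 = -1/19197 - 2928 = -56208817/19197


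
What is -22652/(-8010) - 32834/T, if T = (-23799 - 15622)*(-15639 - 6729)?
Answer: 1664463896393/588580759440 ≈ 2.8279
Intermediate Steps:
T = 881768928 (T = -39421*(-22368) = 881768928)
-22652/(-8010) - 32834/T = -22652/(-8010) - 32834/881768928 = -22652*(-1/8010) - 32834*1/881768928 = 11326/4005 - 16417/440884464 = 1664463896393/588580759440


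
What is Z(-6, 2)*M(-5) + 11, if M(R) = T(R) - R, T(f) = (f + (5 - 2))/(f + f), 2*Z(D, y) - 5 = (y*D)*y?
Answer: -192/5 ≈ -38.400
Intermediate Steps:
Z(D, y) = 5/2 + D*y²/2 (Z(D, y) = 5/2 + ((y*D)*y)/2 = 5/2 + ((D*y)*y)/2 = 5/2 + (D*y²)/2 = 5/2 + D*y²/2)
T(f) = (3 + f)/(2*f) (T(f) = (f + 3)/((2*f)) = (3 + f)*(1/(2*f)) = (3 + f)/(2*f))
M(R) = -R + (3 + R)/(2*R) (M(R) = (3 + R)/(2*R) - R = -R + (3 + R)/(2*R))
Z(-6, 2)*M(-5) + 11 = (5/2 + (½)*(-6)*2²)*(½ - 1*(-5) + (3/2)/(-5)) + 11 = (5/2 + (½)*(-6)*4)*(½ + 5 + (3/2)*(-⅕)) + 11 = (5/2 - 12)*(½ + 5 - 3/10) + 11 = -19/2*26/5 + 11 = -247/5 + 11 = -192/5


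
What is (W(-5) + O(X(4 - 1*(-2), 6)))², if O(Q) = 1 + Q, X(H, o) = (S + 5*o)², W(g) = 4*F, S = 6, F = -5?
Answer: 1630729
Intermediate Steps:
W(g) = -20 (W(g) = 4*(-5) = -20)
X(H, o) = (6 + 5*o)²
(W(-5) + O(X(4 - 1*(-2), 6)))² = (-20 + (1 + (6 + 5*6)²))² = (-20 + (1 + (6 + 30)²))² = (-20 + (1 + 36²))² = (-20 + (1 + 1296))² = (-20 + 1297)² = 1277² = 1630729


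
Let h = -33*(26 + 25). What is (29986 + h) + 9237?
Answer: 37540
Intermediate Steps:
h = -1683 (h = -33*51 = -1683)
(29986 + h) + 9237 = (29986 - 1683) + 9237 = 28303 + 9237 = 37540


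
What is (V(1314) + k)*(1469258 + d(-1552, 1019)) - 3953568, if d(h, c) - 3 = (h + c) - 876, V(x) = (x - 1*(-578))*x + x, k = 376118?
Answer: 4203219605472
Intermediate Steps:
V(x) = x + x*(578 + x) (V(x) = (x + 578)*x + x = (578 + x)*x + x = x*(578 + x) + x = x + x*(578 + x))
d(h, c) = -873 + c + h (d(h, c) = 3 + ((h + c) - 876) = 3 + ((c + h) - 876) = 3 + (-876 + c + h) = -873 + c + h)
(V(1314) + k)*(1469258 + d(-1552, 1019)) - 3953568 = (1314*(579 + 1314) + 376118)*(1469258 + (-873 + 1019 - 1552)) - 3953568 = (1314*1893 + 376118)*(1469258 - 1406) - 3953568 = (2487402 + 376118)*1467852 - 3953568 = 2863520*1467852 - 3953568 = 4203223559040 - 3953568 = 4203219605472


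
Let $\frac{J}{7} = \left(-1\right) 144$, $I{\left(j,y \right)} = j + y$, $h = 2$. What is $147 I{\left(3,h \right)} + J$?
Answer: $-273$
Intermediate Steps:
$J = -1008$ ($J = 7 \left(\left(-1\right) 144\right) = 7 \left(-144\right) = -1008$)
$147 I{\left(3,h \right)} + J = 147 \left(3 + 2\right) - 1008 = 147 \cdot 5 - 1008 = 735 - 1008 = -273$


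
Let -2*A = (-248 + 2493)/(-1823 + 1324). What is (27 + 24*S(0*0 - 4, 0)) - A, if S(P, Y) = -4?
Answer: -71107/998 ≈ -71.250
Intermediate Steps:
A = 2245/998 (A = -(-248 + 2493)/(2*(-1823 + 1324)) = -2245/(2*(-499)) = -2245*(-1)/(2*499) = -1/2*(-2245/499) = 2245/998 ≈ 2.2495)
(27 + 24*S(0*0 - 4, 0)) - A = (27 + 24*(-4)) - 1*2245/998 = (27 - 96) - 2245/998 = -69 - 2245/998 = -71107/998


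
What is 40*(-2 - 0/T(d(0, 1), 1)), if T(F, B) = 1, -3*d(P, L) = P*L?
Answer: -80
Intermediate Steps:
d(P, L) = -L*P/3 (d(P, L) = -P*L/3 = -L*P/3)
40*(-2 - 0/T(d(0, 1), 1)) = 40*(-2 - 0/1) = 40*(-2 - 0) = 40*(-2 - 5*0) = 40*(-2 + 0) = 40*(-2) = -80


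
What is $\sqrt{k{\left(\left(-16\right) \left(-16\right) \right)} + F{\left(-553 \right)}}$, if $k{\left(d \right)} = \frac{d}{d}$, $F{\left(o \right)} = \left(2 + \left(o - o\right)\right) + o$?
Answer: $5 i \sqrt{22} \approx 23.452 i$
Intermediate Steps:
$F{\left(o \right)} = 2 + o$ ($F{\left(o \right)} = \left(2 + 0\right) + o = 2 + o$)
$k{\left(d \right)} = 1$
$\sqrt{k{\left(\left(-16\right) \left(-16\right) \right)} + F{\left(-553 \right)}} = \sqrt{1 + \left(2 - 553\right)} = \sqrt{1 - 551} = \sqrt{-550} = 5 i \sqrt{22}$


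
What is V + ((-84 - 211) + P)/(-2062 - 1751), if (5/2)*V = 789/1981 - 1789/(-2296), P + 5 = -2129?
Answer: 23912761/21581580 ≈ 1.1080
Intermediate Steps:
P = -2134 (P = -5 - 2129 = -2134)
V = 109297/232060 (V = 2*(789/1981 - 1789/(-2296))/5 = 2*(789*(1/1981) - 1789*(-1/2296))/5 = 2*(789/1981 + 1789/2296)/5 = (⅖)*(109297/92824) = 109297/232060 ≈ 0.47099)
V + ((-84 - 211) + P)/(-2062 - 1751) = 109297/232060 + ((-84 - 211) - 2134)/(-2062 - 1751) = 109297/232060 + (-295 - 2134)/(-3813) = 109297/232060 - 2429*(-1/3813) = 109297/232060 + 2429/3813 = 23912761/21581580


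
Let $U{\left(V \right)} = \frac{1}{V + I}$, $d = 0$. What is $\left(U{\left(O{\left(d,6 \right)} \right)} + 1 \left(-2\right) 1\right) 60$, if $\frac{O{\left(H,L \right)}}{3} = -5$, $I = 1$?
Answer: $- \frac{870}{7} \approx -124.29$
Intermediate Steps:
$O{\left(H,L \right)} = -15$ ($O{\left(H,L \right)} = 3 \left(-5\right) = -15$)
$U{\left(V \right)} = \frac{1}{1 + V}$ ($U{\left(V \right)} = \frac{1}{V + 1} = \frac{1}{1 + V}$)
$\left(U{\left(O{\left(d,6 \right)} \right)} + 1 \left(-2\right) 1\right) 60 = \left(\frac{1}{1 - 15} + 1 \left(-2\right) 1\right) 60 = \left(\frac{1}{-14} - 2\right) 60 = \left(- \frac{1}{14} - 2\right) 60 = \left(- \frac{29}{14}\right) 60 = - \frac{870}{7}$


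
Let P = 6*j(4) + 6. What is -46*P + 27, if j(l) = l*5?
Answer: -5769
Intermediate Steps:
j(l) = 5*l
P = 126 (P = 6*(5*4) + 6 = 6*20 + 6 = 120 + 6 = 126)
-46*P + 27 = -46*126 + 27 = -5796 + 27 = -5769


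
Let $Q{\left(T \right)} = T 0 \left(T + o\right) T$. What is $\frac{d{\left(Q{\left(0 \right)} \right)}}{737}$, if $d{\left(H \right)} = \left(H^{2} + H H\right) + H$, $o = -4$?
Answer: $0$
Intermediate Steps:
$Q{\left(T \right)} = 0$ ($Q{\left(T \right)} = T 0 \left(T - 4\right) T = T 0 \left(-4 + T\right) T = T 0 T = 0 T = 0$)
$d{\left(H \right)} = H + 2 H^{2}$ ($d{\left(H \right)} = \left(H^{2} + H^{2}\right) + H = 2 H^{2} + H = H + 2 H^{2}$)
$\frac{d{\left(Q{\left(0 \right)} \right)}}{737} = \frac{0 \left(1 + 2 \cdot 0\right)}{737} = 0 \left(1 + 0\right) \frac{1}{737} = 0 \cdot 1 \cdot \frac{1}{737} = 0 \cdot \frac{1}{737} = 0$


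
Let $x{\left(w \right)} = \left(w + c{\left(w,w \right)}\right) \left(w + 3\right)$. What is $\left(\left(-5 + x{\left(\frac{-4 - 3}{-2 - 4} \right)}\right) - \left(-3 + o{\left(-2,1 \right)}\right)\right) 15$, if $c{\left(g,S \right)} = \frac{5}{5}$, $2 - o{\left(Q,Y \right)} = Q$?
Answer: $\frac{545}{12} \approx 45.417$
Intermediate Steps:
$o{\left(Q,Y \right)} = 2 - Q$
$c{\left(g,S \right)} = 1$ ($c{\left(g,S \right)} = 5 \cdot \frac{1}{5} = 1$)
$x{\left(w \right)} = \left(1 + w\right) \left(3 + w\right)$ ($x{\left(w \right)} = \left(w + 1\right) \left(w + 3\right) = \left(1 + w\right) \left(3 + w\right)$)
$\left(\left(-5 + x{\left(\frac{-4 - 3}{-2 - 4} \right)}\right) - \left(-3 + o{\left(-2,1 \right)}\right)\right) 15 = \left(\left(-5 + \left(3 + \left(\frac{-4 - 3}{-2 - 4}\right)^{2} + 4 \frac{-4 - 3}{-2 - 4}\right)\right) + \left(3 - \left(2 - -2\right)\right)\right) 15 = \left(\left(-5 + \left(3 + \left(- \frac{7}{-6}\right)^{2} + 4 \left(- \frac{7}{-6}\right)\right)\right) + \left(3 - \left(2 + 2\right)\right)\right) 15 = \left(\left(-5 + \left(3 + \left(\left(-7\right) \left(- \frac{1}{6}\right)\right)^{2} + 4 \left(\left(-7\right) \left(- \frac{1}{6}\right)\right)\right)\right) + \left(3 - 4\right)\right) 15 = \left(\left(-5 + \left(3 + \left(\frac{7}{6}\right)^{2} + 4 \cdot \frac{7}{6}\right)\right) + \left(3 - 4\right)\right) 15 = \left(\left(-5 + \left(3 + \frac{49}{36} + \frac{14}{3}\right)\right) - 1\right) 15 = \left(\left(-5 + \frac{325}{36}\right) - 1\right) 15 = \left(\frac{145}{36} - 1\right) 15 = \frac{109}{36} \cdot 15 = \frac{545}{12}$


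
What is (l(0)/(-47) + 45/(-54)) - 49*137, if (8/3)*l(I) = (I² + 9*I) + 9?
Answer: -7573285/1128 ≈ -6713.9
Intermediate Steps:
l(I) = 27/8 + 3*I²/8 + 27*I/8 (l(I) = 3*((I² + 9*I) + 9)/8 = 3*(9 + I² + 9*I)/8 = 27/8 + 3*I²/8 + 27*I/8)
(l(0)/(-47) + 45/(-54)) - 49*137 = ((27/8 + (3/8)*0² + (27/8)*0)/(-47) + 45/(-54)) - 49*137 = ((27/8 + (3/8)*0 + 0)*(-1/47) + 45*(-1/54)) - 6713 = ((27/8 + 0 + 0)*(-1/47) - ⅚) - 6713 = ((27/8)*(-1/47) - ⅚) - 6713 = (-27/376 - ⅚) - 6713 = -1021/1128 - 6713 = -7573285/1128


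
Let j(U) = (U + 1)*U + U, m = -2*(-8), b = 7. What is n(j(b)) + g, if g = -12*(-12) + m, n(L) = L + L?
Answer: 286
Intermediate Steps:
m = 16
j(U) = U + U*(1 + U) (j(U) = (1 + U)*U + U = U*(1 + U) + U = U + U*(1 + U))
n(L) = 2*L
g = 160 (g = -12*(-12) + 16 = 144 + 16 = 160)
n(j(b)) + g = 2*(7*(2 + 7)) + 160 = 2*(7*9) + 160 = 2*63 + 160 = 126 + 160 = 286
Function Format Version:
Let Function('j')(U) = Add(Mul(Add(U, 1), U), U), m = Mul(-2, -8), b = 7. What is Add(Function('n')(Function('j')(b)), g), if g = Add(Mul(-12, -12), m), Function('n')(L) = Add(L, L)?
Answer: 286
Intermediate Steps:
m = 16
Function('j')(U) = Add(U, Mul(U, Add(1, U))) (Function('j')(U) = Add(Mul(Add(1, U), U), U) = Add(Mul(U, Add(1, U)), U) = Add(U, Mul(U, Add(1, U))))
Function('n')(L) = Mul(2, L)
g = 160 (g = Add(Mul(-12, -12), 16) = Add(144, 16) = 160)
Add(Function('n')(Function('j')(b)), g) = Add(Mul(2, Mul(7, Add(2, 7))), 160) = Add(Mul(2, Mul(7, 9)), 160) = Add(Mul(2, 63), 160) = Add(126, 160) = 286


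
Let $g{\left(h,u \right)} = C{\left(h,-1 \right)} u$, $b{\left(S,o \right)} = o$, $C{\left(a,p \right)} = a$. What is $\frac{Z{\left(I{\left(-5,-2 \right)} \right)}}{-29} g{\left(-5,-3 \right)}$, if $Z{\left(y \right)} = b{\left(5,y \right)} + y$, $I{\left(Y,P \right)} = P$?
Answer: $\frac{60}{29} \approx 2.069$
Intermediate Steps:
$g{\left(h,u \right)} = h u$
$Z{\left(y \right)} = 2 y$ ($Z{\left(y \right)} = y + y = 2 y$)
$\frac{Z{\left(I{\left(-5,-2 \right)} \right)}}{-29} g{\left(-5,-3 \right)} = \frac{2 \left(-2\right)}{-29} \left(\left(-5\right) \left(-3\right)\right) = \left(- \frac{1}{29}\right) \left(-4\right) 15 = \frac{4}{29} \cdot 15 = \frac{60}{29}$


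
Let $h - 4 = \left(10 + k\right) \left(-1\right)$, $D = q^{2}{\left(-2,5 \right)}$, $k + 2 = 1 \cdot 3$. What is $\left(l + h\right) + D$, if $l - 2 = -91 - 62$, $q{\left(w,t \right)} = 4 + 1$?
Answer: $-133$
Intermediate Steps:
$k = 1$ ($k = -2 + 1 \cdot 3 = -2 + 3 = 1$)
$q{\left(w,t \right)} = 5$
$D = 25$ ($D = 5^{2} = 25$)
$l = -151$ ($l = 2 - 153 = -151$)
$h = -7$ ($h = 4 + \left(10 + 1\right) \left(-1\right) = 4 + 11 \left(-1\right) = 4 - 11 = -7$)
$\left(l + h\right) + D = \left(-151 - 7\right) + 25 = -158 + 25 = -133$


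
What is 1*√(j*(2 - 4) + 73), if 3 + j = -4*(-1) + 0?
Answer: √71 ≈ 8.4261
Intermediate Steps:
j = 1 (j = -3 + (-4*(-1) + 0) = -3 + (4 + 0) = -3 + 4 = 1)
1*√(j*(2 - 4) + 73) = 1*√(1*(2 - 4) + 73) = 1*√(1*(-2) + 73) = 1*√(-2 + 73) = 1*√71 = √71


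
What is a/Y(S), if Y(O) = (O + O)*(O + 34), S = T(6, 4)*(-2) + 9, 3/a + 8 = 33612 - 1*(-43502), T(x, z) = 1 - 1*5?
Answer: 1/44567268 ≈ 2.2438e-8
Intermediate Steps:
T(x, z) = -4 (T(x, z) = 1 - 5 = -4)
a = 1/25702 (a = 3/(-8 + (33612 - 1*(-43502))) = 3/(-8 + (33612 + 43502)) = 3/(-8 + 77114) = 3/77106 = 3*(1/77106) = 1/25702 ≈ 3.8907e-5)
S = 17 (S = -4*(-2) + 9 = 8 + 9 = 17)
Y(O) = 2*O*(34 + O) (Y(O) = (2*O)*(34 + O) = 2*O*(34 + O))
a/Y(S) = 1/(25702*((2*17*(34 + 17)))) = 1/(25702*((2*17*51))) = (1/25702)/1734 = (1/25702)*(1/1734) = 1/44567268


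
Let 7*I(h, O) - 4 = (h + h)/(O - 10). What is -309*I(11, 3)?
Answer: -1854/49 ≈ -37.837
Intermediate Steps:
I(h, O) = 4/7 + 2*h/(7*(-10 + O)) (I(h, O) = 4/7 + ((h + h)/(O - 10))/7 = 4/7 + ((2*h)/(-10 + O))/7 = 4/7 + (2*h/(-10 + O))/7 = 4/7 + 2*h/(7*(-10 + O)))
-309*I(11, 3) = -618*(-20 + 11 + 2*3)/(7*(-10 + 3)) = -618*(-20 + 11 + 6)/(7*(-7)) = -618*(-1)*(-3)/(7*7) = -309*6/49 = -1854/49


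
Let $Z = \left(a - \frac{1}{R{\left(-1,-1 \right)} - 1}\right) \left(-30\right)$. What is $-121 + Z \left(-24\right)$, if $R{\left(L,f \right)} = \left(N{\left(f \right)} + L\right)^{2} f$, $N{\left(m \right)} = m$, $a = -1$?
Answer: $-697$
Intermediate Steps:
$R{\left(L,f \right)} = f \left(L + f\right)^{2}$ ($R{\left(L,f \right)} = \left(f + L\right)^{2} f = \left(L + f\right)^{2} f = f \left(L + f\right)^{2}$)
$Z = 24$ ($Z = \left(-1 - \frac{1}{- \left(-1 - 1\right)^{2} - 1}\right) \left(-30\right) = \left(-1 - \frac{1}{- \left(-2\right)^{2} - 1}\right) \left(-30\right) = \left(-1 - \frac{1}{\left(-1\right) 4 - 1}\right) \left(-30\right) = \left(-1 - \frac{1}{-4 - 1}\right) \left(-30\right) = \left(-1 - \frac{1}{-5}\right) \left(-30\right) = \left(-1 - - \frac{1}{5}\right) \left(-30\right) = \left(-1 + \frac{1}{5}\right) \left(-30\right) = \left(- \frac{4}{5}\right) \left(-30\right) = 24$)
$-121 + Z \left(-24\right) = -121 + 24 \left(-24\right) = -121 - 576 = -697$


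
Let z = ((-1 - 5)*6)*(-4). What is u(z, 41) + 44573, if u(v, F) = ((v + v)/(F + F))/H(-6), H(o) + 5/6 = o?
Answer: 74926349/1681 ≈ 44573.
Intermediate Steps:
H(o) = -⅚ + o
z = 144 (z = -6*6*(-4) = -36*(-4) = 144)
u(v, F) = -6*v/(41*F) (u(v, F) = ((v + v)/(F + F))/(-⅚ - 6) = ((2*v)/((2*F)))/(-41/6) = ((2*v)*(1/(2*F)))*(-6/41) = (v/F)*(-6/41) = -6*v/(41*F))
u(z, 41) + 44573 = -6/41*144/41 + 44573 = -6/41*144*1/41 + 44573 = -864/1681 + 44573 = 74926349/1681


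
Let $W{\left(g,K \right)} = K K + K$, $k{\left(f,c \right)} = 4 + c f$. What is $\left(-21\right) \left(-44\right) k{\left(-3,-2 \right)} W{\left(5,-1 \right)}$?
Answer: $0$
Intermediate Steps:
$W{\left(g,K \right)} = K + K^{2}$ ($W{\left(g,K \right)} = K^{2} + K = K + K^{2}$)
$\left(-21\right) \left(-44\right) k{\left(-3,-2 \right)} W{\left(5,-1 \right)} = \left(-21\right) \left(-44\right) \left(4 - -6\right) \left(- (1 - 1)\right) = 924 \left(4 + 6\right) \left(\left(-1\right) 0\right) = 924 \cdot 10 \cdot 0 = 924 \cdot 0 = 0$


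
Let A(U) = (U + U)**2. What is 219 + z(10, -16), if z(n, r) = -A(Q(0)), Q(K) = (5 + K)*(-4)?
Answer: -1381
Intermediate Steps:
Q(K) = -20 - 4*K
A(U) = 4*U**2 (A(U) = (2*U)**2 = 4*U**2)
z(n, r) = -1600 (z(n, r) = -4*(-20 - 4*0)**2 = -4*(-20 + 0)**2 = -4*(-20)**2 = -4*400 = -1*1600 = -1600)
219 + z(10, -16) = 219 - 1600 = -1381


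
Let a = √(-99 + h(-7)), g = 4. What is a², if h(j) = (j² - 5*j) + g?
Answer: -11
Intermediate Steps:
h(j) = 4 + j² - 5*j (h(j) = (j² - 5*j) + 4 = 4 + j² - 5*j)
a = I*√11 (a = √(-99 + (4 + (-7)² - 5*(-7))) = √(-99 + (4 + 49 + 35)) = √(-99 + 88) = √(-11) = I*√11 ≈ 3.3166*I)
a² = (I*√11)² = -11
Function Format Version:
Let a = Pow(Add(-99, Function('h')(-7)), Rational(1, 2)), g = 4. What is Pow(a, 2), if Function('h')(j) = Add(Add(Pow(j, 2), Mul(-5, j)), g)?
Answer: -11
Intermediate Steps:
Function('h')(j) = Add(4, Pow(j, 2), Mul(-5, j)) (Function('h')(j) = Add(Add(Pow(j, 2), Mul(-5, j)), 4) = Add(4, Pow(j, 2), Mul(-5, j)))
a = Mul(I, Pow(11, Rational(1, 2))) (a = Pow(Add(-99, Add(4, Pow(-7, 2), Mul(-5, -7))), Rational(1, 2)) = Pow(Add(-99, Add(4, 49, 35)), Rational(1, 2)) = Pow(Add(-99, 88), Rational(1, 2)) = Pow(-11, Rational(1, 2)) = Mul(I, Pow(11, Rational(1, 2))) ≈ Mul(3.3166, I))
Pow(a, 2) = Pow(Mul(I, Pow(11, Rational(1, 2))), 2) = -11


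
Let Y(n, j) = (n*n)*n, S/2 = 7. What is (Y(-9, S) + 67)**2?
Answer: 438244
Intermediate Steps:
S = 14 (S = 2*7 = 14)
Y(n, j) = n**3 (Y(n, j) = n**2*n = n**3)
(Y(-9, S) + 67)**2 = ((-9)**3 + 67)**2 = (-729 + 67)**2 = (-662)**2 = 438244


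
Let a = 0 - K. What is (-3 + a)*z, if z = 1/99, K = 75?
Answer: -26/33 ≈ -0.78788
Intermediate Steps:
z = 1/99 ≈ 0.010101
a = -75 (a = 0 - 1*75 = 0 - 75 = -75)
(-3 + a)*z = (-3 - 75)*(1/99) = -78*1/99 = -26/33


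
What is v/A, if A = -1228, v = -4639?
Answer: 4639/1228 ≈ 3.7777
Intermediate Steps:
v/A = -4639/(-1228) = -4639*(-1/1228) = 4639/1228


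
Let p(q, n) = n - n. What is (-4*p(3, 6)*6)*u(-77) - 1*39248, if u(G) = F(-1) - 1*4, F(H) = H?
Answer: -39248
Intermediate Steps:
p(q, n) = 0
u(G) = -5 (u(G) = -1 - 1*4 = -1 - 4 = -5)
(-4*p(3, 6)*6)*u(-77) - 1*39248 = (-4*0*6)*(-5) - 1*39248 = (0*6)*(-5) - 39248 = 0*(-5) - 39248 = 0 - 39248 = -39248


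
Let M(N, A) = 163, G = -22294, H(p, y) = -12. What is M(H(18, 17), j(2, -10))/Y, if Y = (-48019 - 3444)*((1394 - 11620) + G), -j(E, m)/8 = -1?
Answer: 163/1673576760 ≈ 9.7396e-8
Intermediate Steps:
j(E, m) = 8 (j(E, m) = -8*(-1) = 8)
Y = 1673576760 (Y = (-48019 - 3444)*((1394 - 11620) - 22294) = -51463*(-10226 - 22294) = -51463*(-32520) = 1673576760)
M(H(18, 17), j(2, -10))/Y = 163/1673576760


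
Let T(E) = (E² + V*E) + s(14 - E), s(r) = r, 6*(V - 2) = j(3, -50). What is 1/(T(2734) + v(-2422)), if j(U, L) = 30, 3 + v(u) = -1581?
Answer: 1/7489590 ≈ 1.3352e-7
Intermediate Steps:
v(u) = -1584 (v(u) = -3 - 1581 = -1584)
V = 7 (V = 2 + (⅙)*30 = 2 + 5 = 7)
T(E) = 14 + E² + 6*E (T(E) = (E² + 7*E) + (14 - E) = 14 + E² + 6*E)
1/(T(2734) + v(-2422)) = 1/((14 + 2734² + 6*2734) - 1584) = 1/((14 + 7474756 + 16404) - 1584) = 1/(7491174 - 1584) = 1/7489590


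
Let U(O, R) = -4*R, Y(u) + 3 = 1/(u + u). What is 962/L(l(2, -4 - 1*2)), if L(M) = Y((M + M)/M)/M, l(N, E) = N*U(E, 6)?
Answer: 184704/11 ≈ 16791.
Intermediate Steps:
Y(u) = -3 + 1/(2*u) (Y(u) = -3 + 1/(u + u) = -3 + 1/(2*u))
l(N, E) = -24*N (l(N, E) = N*(-4*6) = N*(-24) = -24*N)
L(M) = -11/(4*M) (L(M) = (-3 + 1/(2*(((M + M)/M))))/M = (-3 + 1/(2*(((2*M)/M))))/M = (-3 + (1/2)/2)/M = (-3 + (1/2)*(1/2))/M = (-3 + 1/4)/M = -11/(4*M))
962/L(l(2, -4 - 1*2)) = 962/((-11/(4*((-24*2))))) = 962/((-11/4/(-48))) = 962/((-11/4*(-1/48))) = 962/(11/192) = 962*(192/11) = 184704/11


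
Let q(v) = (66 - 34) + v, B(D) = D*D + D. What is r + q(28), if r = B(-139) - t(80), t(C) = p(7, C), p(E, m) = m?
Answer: 19162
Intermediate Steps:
B(D) = D + D² (B(D) = D² + D = D + D²)
q(v) = 32 + v
t(C) = C
r = 19102 (r = -139*(1 - 139) - 1*80 = -139*(-138) - 80 = 19182 - 80 = 19102)
r + q(28) = 19102 + (32 + 28) = 19102 + 60 = 19162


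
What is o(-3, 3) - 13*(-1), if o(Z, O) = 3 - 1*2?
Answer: 14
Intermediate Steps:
o(Z, O) = 1 (o(Z, O) = 3 - 2 = 1)
o(-3, 3) - 13*(-1) = 1 - 13*(-1) = 1 + 13 = 14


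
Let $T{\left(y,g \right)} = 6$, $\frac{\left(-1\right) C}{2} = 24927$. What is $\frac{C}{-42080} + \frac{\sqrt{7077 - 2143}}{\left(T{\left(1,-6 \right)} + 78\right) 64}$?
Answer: $\frac{24927}{21040} + \frac{\sqrt{4934}}{5376} \approx 1.1978$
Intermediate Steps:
$C = -49854$ ($C = \left(-2\right) 24927 = -49854$)
$\frac{C}{-42080} + \frac{\sqrt{7077 - 2143}}{\left(T{\left(1,-6 \right)} + 78\right) 64} = - \frac{49854}{-42080} + \frac{\sqrt{7077 - 2143}}{\left(6 + 78\right) 64} = \left(-49854\right) \left(- \frac{1}{42080}\right) + \frac{\sqrt{4934}}{84 \cdot 64} = \frac{24927}{21040} + \frac{\sqrt{4934}}{5376}$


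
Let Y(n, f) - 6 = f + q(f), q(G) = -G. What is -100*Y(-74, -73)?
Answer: -600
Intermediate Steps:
Y(n, f) = 6 (Y(n, f) = 6 + (f - f) = 6 + 0 = 6)
-100*Y(-74, -73) = -100*6 = -600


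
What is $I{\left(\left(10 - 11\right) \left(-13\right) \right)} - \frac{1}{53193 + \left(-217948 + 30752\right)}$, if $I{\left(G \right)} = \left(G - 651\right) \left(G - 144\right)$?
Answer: $\frac{11199702735}{134003} \approx 83578.0$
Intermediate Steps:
$I{\left(G \right)} = \left(-651 + G\right) \left(-144 + G\right)$
$I{\left(\left(10 - 11\right) \left(-13\right) \right)} - \frac{1}{53193 + \left(-217948 + 30752\right)} = \left(93744 + \left(\left(10 - 11\right) \left(-13\right)\right)^{2} - 795 \left(10 - 11\right) \left(-13\right)\right) - \frac{1}{53193 + \left(-217948 + 30752\right)} = \left(93744 + \left(\left(-1\right) \left(-13\right)\right)^{2} - 795 \left(\left(-1\right) \left(-13\right)\right)\right) - \frac{1}{53193 - 187196} = \left(93744 + 13^{2} - 10335\right) - \frac{1}{-134003} = \left(93744 + 169 - 10335\right) - - \frac{1}{134003} = 83578 + \frac{1}{134003} = \frac{11199702735}{134003}$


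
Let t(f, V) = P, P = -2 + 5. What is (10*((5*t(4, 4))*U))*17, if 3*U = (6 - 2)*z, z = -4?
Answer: -13600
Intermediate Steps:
U = -16/3 (U = ((6 - 2)*(-4))/3 = (4*(-4))/3 = (1/3)*(-16) = -16/3 ≈ -5.3333)
P = 3
t(f, V) = 3
(10*((5*t(4, 4))*U))*17 = (10*((5*3)*(-16/3)))*17 = (10*(15*(-16/3)))*17 = (10*(-80))*17 = -800*17 = -13600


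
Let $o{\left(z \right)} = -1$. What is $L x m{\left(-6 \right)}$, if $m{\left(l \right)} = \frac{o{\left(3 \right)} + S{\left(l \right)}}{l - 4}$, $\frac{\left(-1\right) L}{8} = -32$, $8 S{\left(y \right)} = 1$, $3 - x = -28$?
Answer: $\frac{3472}{5} \approx 694.4$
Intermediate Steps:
$x = 31$ ($x = 3 - -28 = 3 + 28 = 31$)
$S{\left(y \right)} = \frac{1}{8}$ ($S{\left(y \right)} = \frac{1}{8} \cdot 1 = \frac{1}{8}$)
$L = 256$ ($L = \left(-8\right) \left(-32\right) = 256$)
$m{\left(l \right)} = - \frac{7}{8 \left(-4 + l\right)}$ ($m{\left(l \right)} = \frac{-1 + \frac{1}{8}}{l - 4} = - \frac{7}{8 \left(-4 + l\right)}$)
$L x m{\left(-6 \right)} = 256 \cdot 31 \left(- \frac{7}{-32 + 8 \left(-6\right)}\right) = 7936 \left(- \frac{7}{-32 - 48}\right) = 7936 \left(- \frac{7}{-80}\right) = 7936 \left(\left(-7\right) \left(- \frac{1}{80}\right)\right) = 7936 \cdot \frac{7}{80} = \frac{3472}{5}$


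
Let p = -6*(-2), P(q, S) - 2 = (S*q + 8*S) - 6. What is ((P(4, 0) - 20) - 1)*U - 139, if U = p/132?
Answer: -1554/11 ≈ -141.27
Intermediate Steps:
P(q, S) = -4 + 8*S + S*q (P(q, S) = 2 + ((S*q + 8*S) - 6) = 2 + ((8*S + S*q) - 6) = 2 + (-6 + 8*S + S*q) = -4 + 8*S + S*q)
p = 12
U = 1/11 (U = 12/132 = 12*(1/132) = 1/11 ≈ 0.090909)
((P(4, 0) - 20) - 1)*U - 139 = (((-4 + 8*0 + 0*4) - 20) - 1)*(1/11) - 139 = (((-4 + 0 + 0) - 20) - 1)*(1/11) - 139 = ((-4 - 20) - 1)*(1/11) - 139 = (-24 - 1)*(1/11) - 139 = -25*1/11 - 139 = -25/11 - 139 = -1554/11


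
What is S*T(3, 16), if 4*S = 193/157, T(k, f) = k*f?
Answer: 2316/157 ≈ 14.752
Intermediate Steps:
T(k, f) = f*k
S = 193/628 (S = (193/157)/4 = (193*(1/157))/4 = (¼)*(193/157) = 193/628 ≈ 0.30732)
S*T(3, 16) = 193*(16*3)/628 = (193/628)*48 = 2316/157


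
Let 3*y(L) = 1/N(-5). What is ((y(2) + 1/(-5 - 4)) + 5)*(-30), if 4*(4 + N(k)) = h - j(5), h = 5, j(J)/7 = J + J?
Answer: -11840/81 ≈ -146.17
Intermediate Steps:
j(J) = 14*J (j(J) = 7*(J + J) = 7*(2*J) = 14*J)
N(k) = -81/4 (N(k) = -4 + (5 - 14*5)/4 = -4 + (5 - 1*70)/4 = -4 + (5 - 70)/4 = -4 + (¼)*(-65) = -4 - 65/4 = -81/4)
y(L) = -4/243 (y(L) = 1/(3*(-81/4)) = (⅓)*(-4/81) = -4/243)
((y(2) + 1/(-5 - 4)) + 5)*(-30) = ((-4/243 + 1/(-5 - 4)) + 5)*(-30) = ((-4/243 + 1/(-9)) + 5)*(-30) = ((-4/243 - ⅑) + 5)*(-30) = (-31/243 + 5)*(-30) = (1184/243)*(-30) = -11840/81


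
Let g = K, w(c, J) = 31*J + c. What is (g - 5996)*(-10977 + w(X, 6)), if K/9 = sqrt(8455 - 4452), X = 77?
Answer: 64241144 - 96426*sqrt(4003) ≈ 5.8140e+7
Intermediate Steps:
w(c, J) = c + 31*J
K = 9*sqrt(4003) (K = 9*sqrt(8455 - 4452) = 9*sqrt(4003) ≈ 569.42)
g = 9*sqrt(4003) ≈ 569.42
(g - 5996)*(-10977 + w(X, 6)) = (9*sqrt(4003) - 5996)*(-10977 + (77 + 31*6)) = (-5996 + 9*sqrt(4003))*(-10977 + (77 + 186)) = (-5996 + 9*sqrt(4003))*(-10977 + 263) = (-5996 + 9*sqrt(4003))*(-10714) = 64241144 - 96426*sqrt(4003)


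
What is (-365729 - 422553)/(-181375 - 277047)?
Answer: 394141/229211 ≈ 1.7196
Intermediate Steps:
(-365729 - 422553)/(-181375 - 277047) = -788282/(-458422) = -788282*(-1/458422) = 394141/229211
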